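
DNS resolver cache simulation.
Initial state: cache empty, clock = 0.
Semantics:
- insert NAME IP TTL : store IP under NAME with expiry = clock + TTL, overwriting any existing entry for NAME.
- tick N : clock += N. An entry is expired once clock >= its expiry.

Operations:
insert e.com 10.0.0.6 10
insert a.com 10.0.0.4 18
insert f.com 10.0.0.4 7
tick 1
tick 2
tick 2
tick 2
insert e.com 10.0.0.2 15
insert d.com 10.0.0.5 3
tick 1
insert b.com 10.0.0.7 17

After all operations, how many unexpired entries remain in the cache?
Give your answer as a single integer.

Answer: 4

Derivation:
Op 1: insert e.com -> 10.0.0.6 (expiry=0+10=10). clock=0
Op 2: insert a.com -> 10.0.0.4 (expiry=0+18=18). clock=0
Op 3: insert f.com -> 10.0.0.4 (expiry=0+7=7). clock=0
Op 4: tick 1 -> clock=1.
Op 5: tick 2 -> clock=3.
Op 6: tick 2 -> clock=5.
Op 7: tick 2 -> clock=7. purged={f.com}
Op 8: insert e.com -> 10.0.0.2 (expiry=7+15=22). clock=7
Op 9: insert d.com -> 10.0.0.5 (expiry=7+3=10). clock=7
Op 10: tick 1 -> clock=8.
Op 11: insert b.com -> 10.0.0.7 (expiry=8+17=25). clock=8
Final cache (unexpired): {a.com,b.com,d.com,e.com} -> size=4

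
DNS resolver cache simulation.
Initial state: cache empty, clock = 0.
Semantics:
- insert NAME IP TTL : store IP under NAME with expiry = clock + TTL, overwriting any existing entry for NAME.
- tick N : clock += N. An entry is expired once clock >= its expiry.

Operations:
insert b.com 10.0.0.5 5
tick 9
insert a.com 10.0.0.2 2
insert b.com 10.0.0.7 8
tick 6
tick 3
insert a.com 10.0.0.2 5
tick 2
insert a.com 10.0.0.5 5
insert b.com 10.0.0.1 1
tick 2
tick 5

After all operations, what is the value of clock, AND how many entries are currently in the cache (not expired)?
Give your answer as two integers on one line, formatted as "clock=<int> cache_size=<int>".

Op 1: insert b.com -> 10.0.0.5 (expiry=0+5=5). clock=0
Op 2: tick 9 -> clock=9. purged={b.com}
Op 3: insert a.com -> 10.0.0.2 (expiry=9+2=11). clock=9
Op 4: insert b.com -> 10.0.0.7 (expiry=9+8=17). clock=9
Op 5: tick 6 -> clock=15. purged={a.com}
Op 6: tick 3 -> clock=18. purged={b.com}
Op 7: insert a.com -> 10.0.0.2 (expiry=18+5=23). clock=18
Op 8: tick 2 -> clock=20.
Op 9: insert a.com -> 10.0.0.5 (expiry=20+5=25). clock=20
Op 10: insert b.com -> 10.0.0.1 (expiry=20+1=21). clock=20
Op 11: tick 2 -> clock=22. purged={b.com}
Op 12: tick 5 -> clock=27. purged={a.com}
Final clock = 27
Final cache (unexpired): {} -> size=0

Answer: clock=27 cache_size=0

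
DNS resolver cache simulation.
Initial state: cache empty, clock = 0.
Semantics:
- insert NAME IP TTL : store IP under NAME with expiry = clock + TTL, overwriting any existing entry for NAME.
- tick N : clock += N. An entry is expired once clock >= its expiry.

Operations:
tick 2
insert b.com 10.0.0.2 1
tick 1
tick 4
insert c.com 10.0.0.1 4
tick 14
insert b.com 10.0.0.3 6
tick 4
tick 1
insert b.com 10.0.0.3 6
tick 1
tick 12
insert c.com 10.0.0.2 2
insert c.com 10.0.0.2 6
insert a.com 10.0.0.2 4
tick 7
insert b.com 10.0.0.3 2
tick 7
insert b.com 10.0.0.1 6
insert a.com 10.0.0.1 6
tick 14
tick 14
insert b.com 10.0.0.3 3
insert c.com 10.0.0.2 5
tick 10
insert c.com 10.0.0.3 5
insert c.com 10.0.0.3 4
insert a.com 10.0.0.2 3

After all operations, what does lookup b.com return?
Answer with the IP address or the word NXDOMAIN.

Answer: NXDOMAIN

Derivation:
Op 1: tick 2 -> clock=2.
Op 2: insert b.com -> 10.0.0.2 (expiry=2+1=3). clock=2
Op 3: tick 1 -> clock=3. purged={b.com}
Op 4: tick 4 -> clock=7.
Op 5: insert c.com -> 10.0.0.1 (expiry=7+4=11). clock=7
Op 6: tick 14 -> clock=21. purged={c.com}
Op 7: insert b.com -> 10.0.0.3 (expiry=21+6=27). clock=21
Op 8: tick 4 -> clock=25.
Op 9: tick 1 -> clock=26.
Op 10: insert b.com -> 10.0.0.3 (expiry=26+6=32). clock=26
Op 11: tick 1 -> clock=27.
Op 12: tick 12 -> clock=39. purged={b.com}
Op 13: insert c.com -> 10.0.0.2 (expiry=39+2=41). clock=39
Op 14: insert c.com -> 10.0.0.2 (expiry=39+6=45). clock=39
Op 15: insert a.com -> 10.0.0.2 (expiry=39+4=43). clock=39
Op 16: tick 7 -> clock=46. purged={a.com,c.com}
Op 17: insert b.com -> 10.0.0.3 (expiry=46+2=48). clock=46
Op 18: tick 7 -> clock=53. purged={b.com}
Op 19: insert b.com -> 10.0.0.1 (expiry=53+6=59). clock=53
Op 20: insert a.com -> 10.0.0.1 (expiry=53+6=59). clock=53
Op 21: tick 14 -> clock=67. purged={a.com,b.com}
Op 22: tick 14 -> clock=81.
Op 23: insert b.com -> 10.0.0.3 (expiry=81+3=84). clock=81
Op 24: insert c.com -> 10.0.0.2 (expiry=81+5=86). clock=81
Op 25: tick 10 -> clock=91. purged={b.com,c.com}
Op 26: insert c.com -> 10.0.0.3 (expiry=91+5=96). clock=91
Op 27: insert c.com -> 10.0.0.3 (expiry=91+4=95). clock=91
Op 28: insert a.com -> 10.0.0.2 (expiry=91+3=94). clock=91
lookup b.com: not in cache (expired or never inserted)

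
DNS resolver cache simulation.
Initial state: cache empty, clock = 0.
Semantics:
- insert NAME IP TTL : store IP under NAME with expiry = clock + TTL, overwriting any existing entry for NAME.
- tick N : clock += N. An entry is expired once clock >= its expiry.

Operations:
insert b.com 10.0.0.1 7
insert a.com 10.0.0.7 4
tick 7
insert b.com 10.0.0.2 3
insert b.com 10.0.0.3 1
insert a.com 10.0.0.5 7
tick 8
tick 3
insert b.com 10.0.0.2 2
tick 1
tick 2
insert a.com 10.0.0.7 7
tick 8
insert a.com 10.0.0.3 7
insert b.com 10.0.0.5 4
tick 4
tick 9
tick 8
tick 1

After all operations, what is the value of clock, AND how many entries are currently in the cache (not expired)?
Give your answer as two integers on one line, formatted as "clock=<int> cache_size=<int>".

Op 1: insert b.com -> 10.0.0.1 (expiry=0+7=7). clock=0
Op 2: insert a.com -> 10.0.0.7 (expiry=0+4=4). clock=0
Op 3: tick 7 -> clock=7. purged={a.com,b.com}
Op 4: insert b.com -> 10.0.0.2 (expiry=7+3=10). clock=7
Op 5: insert b.com -> 10.0.0.3 (expiry=7+1=8). clock=7
Op 6: insert a.com -> 10.0.0.5 (expiry=7+7=14). clock=7
Op 7: tick 8 -> clock=15. purged={a.com,b.com}
Op 8: tick 3 -> clock=18.
Op 9: insert b.com -> 10.0.0.2 (expiry=18+2=20). clock=18
Op 10: tick 1 -> clock=19.
Op 11: tick 2 -> clock=21. purged={b.com}
Op 12: insert a.com -> 10.0.0.7 (expiry=21+7=28). clock=21
Op 13: tick 8 -> clock=29. purged={a.com}
Op 14: insert a.com -> 10.0.0.3 (expiry=29+7=36). clock=29
Op 15: insert b.com -> 10.0.0.5 (expiry=29+4=33). clock=29
Op 16: tick 4 -> clock=33. purged={b.com}
Op 17: tick 9 -> clock=42. purged={a.com}
Op 18: tick 8 -> clock=50.
Op 19: tick 1 -> clock=51.
Final clock = 51
Final cache (unexpired): {} -> size=0

Answer: clock=51 cache_size=0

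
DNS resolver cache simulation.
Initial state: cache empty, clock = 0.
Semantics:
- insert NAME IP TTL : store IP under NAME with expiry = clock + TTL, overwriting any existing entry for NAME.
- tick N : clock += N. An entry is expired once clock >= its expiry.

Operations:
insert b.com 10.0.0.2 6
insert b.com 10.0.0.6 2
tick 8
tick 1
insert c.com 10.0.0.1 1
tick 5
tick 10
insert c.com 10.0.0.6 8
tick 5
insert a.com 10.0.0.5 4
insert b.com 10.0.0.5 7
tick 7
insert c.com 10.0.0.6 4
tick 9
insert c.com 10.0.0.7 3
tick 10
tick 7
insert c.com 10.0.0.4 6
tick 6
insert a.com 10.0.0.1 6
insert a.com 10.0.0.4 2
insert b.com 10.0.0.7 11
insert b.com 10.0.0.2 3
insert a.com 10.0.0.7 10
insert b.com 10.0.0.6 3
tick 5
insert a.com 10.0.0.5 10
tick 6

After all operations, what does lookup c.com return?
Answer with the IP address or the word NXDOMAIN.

Op 1: insert b.com -> 10.0.0.2 (expiry=0+6=6). clock=0
Op 2: insert b.com -> 10.0.0.6 (expiry=0+2=2). clock=0
Op 3: tick 8 -> clock=8. purged={b.com}
Op 4: tick 1 -> clock=9.
Op 5: insert c.com -> 10.0.0.1 (expiry=9+1=10). clock=9
Op 6: tick 5 -> clock=14. purged={c.com}
Op 7: tick 10 -> clock=24.
Op 8: insert c.com -> 10.0.0.6 (expiry=24+8=32). clock=24
Op 9: tick 5 -> clock=29.
Op 10: insert a.com -> 10.0.0.5 (expiry=29+4=33). clock=29
Op 11: insert b.com -> 10.0.0.5 (expiry=29+7=36). clock=29
Op 12: tick 7 -> clock=36. purged={a.com,b.com,c.com}
Op 13: insert c.com -> 10.0.0.6 (expiry=36+4=40). clock=36
Op 14: tick 9 -> clock=45. purged={c.com}
Op 15: insert c.com -> 10.0.0.7 (expiry=45+3=48). clock=45
Op 16: tick 10 -> clock=55. purged={c.com}
Op 17: tick 7 -> clock=62.
Op 18: insert c.com -> 10.0.0.4 (expiry=62+6=68). clock=62
Op 19: tick 6 -> clock=68. purged={c.com}
Op 20: insert a.com -> 10.0.0.1 (expiry=68+6=74). clock=68
Op 21: insert a.com -> 10.0.0.4 (expiry=68+2=70). clock=68
Op 22: insert b.com -> 10.0.0.7 (expiry=68+11=79). clock=68
Op 23: insert b.com -> 10.0.0.2 (expiry=68+3=71). clock=68
Op 24: insert a.com -> 10.0.0.7 (expiry=68+10=78). clock=68
Op 25: insert b.com -> 10.0.0.6 (expiry=68+3=71). clock=68
Op 26: tick 5 -> clock=73. purged={b.com}
Op 27: insert a.com -> 10.0.0.5 (expiry=73+10=83). clock=73
Op 28: tick 6 -> clock=79.
lookup c.com: not in cache (expired or never inserted)

Answer: NXDOMAIN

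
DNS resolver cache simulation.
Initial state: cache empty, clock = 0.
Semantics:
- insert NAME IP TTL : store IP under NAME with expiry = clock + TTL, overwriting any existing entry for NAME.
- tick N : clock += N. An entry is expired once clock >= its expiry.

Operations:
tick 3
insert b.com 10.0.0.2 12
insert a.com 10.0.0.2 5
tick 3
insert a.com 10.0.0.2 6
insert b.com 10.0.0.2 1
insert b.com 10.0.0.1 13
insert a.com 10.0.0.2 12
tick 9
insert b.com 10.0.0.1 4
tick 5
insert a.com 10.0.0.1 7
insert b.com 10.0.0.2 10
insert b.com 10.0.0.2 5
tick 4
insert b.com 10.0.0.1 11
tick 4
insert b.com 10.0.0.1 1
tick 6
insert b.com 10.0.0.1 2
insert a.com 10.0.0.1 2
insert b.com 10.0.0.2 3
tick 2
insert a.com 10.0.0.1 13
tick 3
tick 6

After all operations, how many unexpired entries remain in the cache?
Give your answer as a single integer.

Answer: 1

Derivation:
Op 1: tick 3 -> clock=3.
Op 2: insert b.com -> 10.0.0.2 (expiry=3+12=15). clock=3
Op 3: insert a.com -> 10.0.0.2 (expiry=3+5=8). clock=3
Op 4: tick 3 -> clock=6.
Op 5: insert a.com -> 10.0.0.2 (expiry=6+6=12). clock=6
Op 6: insert b.com -> 10.0.0.2 (expiry=6+1=7). clock=6
Op 7: insert b.com -> 10.0.0.1 (expiry=6+13=19). clock=6
Op 8: insert a.com -> 10.0.0.2 (expiry=6+12=18). clock=6
Op 9: tick 9 -> clock=15.
Op 10: insert b.com -> 10.0.0.1 (expiry=15+4=19). clock=15
Op 11: tick 5 -> clock=20. purged={a.com,b.com}
Op 12: insert a.com -> 10.0.0.1 (expiry=20+7=27). clock=20
Op 13: insert b.com -> 10.0.0.2 (expiry=20+10=30). clock=20
Op 14: insert b.com -> 10.0.0.2 (expiry=20+5=25). clock=20
Op 15: tick 4 -> clock=24.
Op 16: insert b.com -> 10.0.0.1 (expiry=24+11=35). clock=24
Op 17: tick 4 -> clock=28. purged={a.com}
Op 18: insert b.com -> 10.0.0.1 (expiry=28+1=29). clock=28
Op 19: tick 6 -> clock=34. purged={b.com}
Op 20: insert b.com -> 10.0.0.1 (expiry=34+2=36). clock=34
Op 21: insert a.com -> 10.0.0.1 (expiry=34+2=36). clock=34
Op 22: insert b.com -> 10.0.0.2 (expiry=34+3=37). clock=34
Op 23: tick 2 -> clock=36. purged={a.com}
Op 24: insert a.com -> 10.0.0.1 (expiry=36+13=49). clock=36
Op 25: tick 3 -> clock=39. purged={b.com}
Op 26: tick 6 -> clock=45.
Final cache (unexpired): {a.com} -> size=1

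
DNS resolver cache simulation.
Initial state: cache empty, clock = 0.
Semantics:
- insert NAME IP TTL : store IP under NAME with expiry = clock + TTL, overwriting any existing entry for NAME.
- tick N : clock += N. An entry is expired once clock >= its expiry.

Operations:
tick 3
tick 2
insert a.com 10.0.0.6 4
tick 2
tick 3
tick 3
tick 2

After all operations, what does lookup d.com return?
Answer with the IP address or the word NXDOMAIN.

Answer: NXDOMAIN

Derivation:
Op 1: tick 3 -> clock=3.
Op 2: tick 2 -> clock=5.
Op 3: insert a.com -> 10.0.0.6 (expiry=5+4=9). clock=5
Op 4: tick 2 -> clock=7.
Op 5: tick 3 -> clock=10. purged={a.com}
Op 6: tick 3 -> clock=13.
Op 7: tick 2 -> clock=15.
lookup d.com: not in cache (expired or never inserted)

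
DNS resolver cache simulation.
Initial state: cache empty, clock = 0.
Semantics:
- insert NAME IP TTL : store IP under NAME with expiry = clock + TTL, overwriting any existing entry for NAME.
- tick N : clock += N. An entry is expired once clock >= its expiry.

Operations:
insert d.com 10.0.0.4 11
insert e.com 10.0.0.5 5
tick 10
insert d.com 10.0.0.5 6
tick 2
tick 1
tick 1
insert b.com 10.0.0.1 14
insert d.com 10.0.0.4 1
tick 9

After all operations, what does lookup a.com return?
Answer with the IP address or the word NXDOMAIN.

Op 1: insert d.com -> 10.0.0.4 (expiry=0+11=11). clock=0
Op 2: insert e.com -> 10.0.0.5 (expiry=0+5=5). clock=0
Op 3: tick 10 -> clock=10. purged={e.com}
Op 4: insert d.com -> 10.0.0.5 (expiry=10+6=16). clock=10
Op 5: tick 2 -> clock=12.
Op 6: tick 1 -> clock=13.
Op 7: tick 1 -> clock=14.
Op 8: insert b.com -> 10.0.0.1 (expiry=14+14=28). clock=14
Op 9: insert d.com -> 10.0.0.4 (expiry=14+1=15). clock=14
Op 10: tick 9 -> clock=23. purged={d.com}
lookup a.com: not in cache (expired or never inserted)

Answer: NXDOMAIN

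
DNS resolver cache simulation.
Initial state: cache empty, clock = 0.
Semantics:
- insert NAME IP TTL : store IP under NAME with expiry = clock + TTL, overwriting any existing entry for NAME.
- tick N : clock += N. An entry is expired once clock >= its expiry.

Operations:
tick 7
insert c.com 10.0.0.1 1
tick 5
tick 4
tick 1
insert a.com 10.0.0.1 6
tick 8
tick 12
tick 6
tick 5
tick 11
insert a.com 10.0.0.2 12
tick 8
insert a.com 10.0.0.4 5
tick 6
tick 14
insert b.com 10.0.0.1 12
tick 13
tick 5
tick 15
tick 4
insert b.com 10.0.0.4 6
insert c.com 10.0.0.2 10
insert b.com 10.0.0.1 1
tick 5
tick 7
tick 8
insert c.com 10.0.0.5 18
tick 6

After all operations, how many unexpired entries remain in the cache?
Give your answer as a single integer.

Op 1: tick 7 -> clock=7.
Op 2: insert c.com -> 10.0.0.1 (expiry=7+1=8). clock=7
Op 3: tick 5 -> clock=12. purged={c.com}
Op 4: tick 4 -> clock=16.
Op 5: tick 1 -> clock=17.
Op 6: insert a.com -> 10.0.0.1 (expiry=17+6=23). clock=17
Op 7: tick 8 -> clock=25. purged={a.com}
Op 8: tick 12 -> clock=37.
Op 9: tick 6 -> clock=43.
Op 10: tick 5 -> clock=48.
Op 11: tick 11 -> clock=59.
Op 12: insert a.com -> 10.0.0.2 (expiry=59+12=71). clock=59
Op 13: tick 8 -> clock=67.
Op 14: insert a.com -> 10.0.0.4 (expiry=67+5=72). clock=67
Op 15: tick 6 -> clock=73. purged={a.com}
Op 16: tick 14 -> clock=87.
Op 17: insert b.com -> 10.0.0.1 (expiry=87+12=99). clock=87
Op 18: tick 13 -> clock=100. purged={b.com}
Op 19: tick 5 -> clock=105.
Op 20: tick 15 -> clock=120.
Op 21: tick 4 -> clock=124.
Op 22: insert b.com -> 10.0.0.4 (expiry=124+6=130). clock=124
Op 23: insert c.com -> 10.0.0.2 (expiry=124+10=134). clock=124
Op 24: insert b.com -> 10.0.0.1 (expiry=124+1=125). clock=124
Op 25: tick 5 -> clock=129. purged={b.com}
Op 26: tick 7 -> clock=136. purged={c.com}
Op 27: tick 8 -> clock=144.
Op 28: insert c.com -> 10.0.0.5 (expiry=144+18=162). clock=144
Op 29: tick 6 -> clock=150.
Final cache (unexpired): {c.com} -> size=1

Answer: 1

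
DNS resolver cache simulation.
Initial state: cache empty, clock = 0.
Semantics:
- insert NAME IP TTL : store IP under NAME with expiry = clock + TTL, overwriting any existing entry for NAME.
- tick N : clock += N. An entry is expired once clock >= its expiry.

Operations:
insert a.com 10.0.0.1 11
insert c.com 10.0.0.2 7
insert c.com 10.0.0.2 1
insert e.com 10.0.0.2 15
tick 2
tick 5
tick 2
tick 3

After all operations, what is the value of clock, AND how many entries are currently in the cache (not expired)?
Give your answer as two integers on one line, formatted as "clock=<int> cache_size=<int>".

Answer: clock=12 cache_size=1

Derivation:
Op 1: insert a.com -> 10.0.0.1 (expiry=0+11=11). clock=0
Op 2: insert c.com -> 10.0.0.2 (expiry=0+7=7). clock=0
Op 3: insert c.com -> 10.0.0.2 (expiry=0+1=1). clock=0
Op 4: insert e.com -> 10.0.0.2 (expiry=0+15=15). clock=0
Op 5: tick 2 -> clock=2. purged={c.com}
Op 6: tick 5 -> clock=7.
Op 7: tick 2 -> clock=9.
Op 8: tick 3 -> clock=12. purged={a.com}
Final clock = 12
Final cache (unexpired): {e.com} -> size=1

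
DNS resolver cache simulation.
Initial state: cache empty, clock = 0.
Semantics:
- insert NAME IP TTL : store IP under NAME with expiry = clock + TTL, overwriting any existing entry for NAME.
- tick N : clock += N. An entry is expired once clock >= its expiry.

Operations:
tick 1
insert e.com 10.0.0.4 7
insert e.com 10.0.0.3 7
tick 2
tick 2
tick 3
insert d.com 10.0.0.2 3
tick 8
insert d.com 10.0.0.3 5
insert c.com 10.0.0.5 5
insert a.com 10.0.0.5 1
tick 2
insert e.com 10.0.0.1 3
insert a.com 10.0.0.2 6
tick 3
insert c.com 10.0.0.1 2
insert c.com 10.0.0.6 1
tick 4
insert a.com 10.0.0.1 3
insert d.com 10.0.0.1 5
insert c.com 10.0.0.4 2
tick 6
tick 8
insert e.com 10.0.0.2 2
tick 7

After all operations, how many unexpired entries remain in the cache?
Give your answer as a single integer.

Op 1: tick 1 -> clock=1.
Op 2: insert e.com -> 10.0.0.4 (expiry=1+7=8). clock=1
Op 3: insert e.com -> 10.0.0.3 (expiry=1+7=8). clock=1
Op 4: tick 2 -> clock=3.
Op 5: tick 2 -> clock=5.
Op 6: tick 3 -> clock=8. purged={e.com}
Op 7: insert d.com -> 10.0.0.2 (expiry=8+3=11). clock=8
Op 8: tick 8 -> clock=16. purged={d.com}
Op 9: insert d.com -> 10.0.0.3 (expiry=16+5=21). clock=16
Op 10: insert c.com -> 10.0.0.5 (expiry=16+5=21). clock=16
Op 11: insert a.com -> 10.0.0.5 (expiry=16+1=17). clock=16
Op 12: tick 2 -> clock=18. purged={a.com}
Op 13: insert e.com -> 10.0.0.1 (expiry=18+3=21). clock=18
Op 14: insert a.com -> 10.0.0.2 (expiry=18+6=24). clock=18
Op 15: tick 3 -> clock=21. purged={c.com,d.com,e.com}
Op 16: insert c.com -> 10.0.0.1 (expiry=21+2=23). clock=21
Op 17: insert c.com -> 10.0.0.6 (expiry=21+1=22). clock=21
Op 18: tick 4 -> clock=25. purged={a.com,c.com}
Op 19: insert a.com -> 10.0.0.1 (expiry=25+3=28). clock=25
Op 20: insert d.com -> 10.0.0.1 (expiry=25+5=30). clock=25
Op 21: insert c.com -> 10.0.0.4 (expiry=25+2=27). clock=25
Op 22: tick 6 -> clock=31. purged={a.com,c.com,d.com}
Op 23: tick 8 -> clock=39.
Op 24: insert e.com -> 10.0.0.2 (expiry=39+2=41). clock=39
Op 25: tick 7 -> clock=46. purged={e.com}
Final cache (unexpired): {} -> size=0

Answer: 0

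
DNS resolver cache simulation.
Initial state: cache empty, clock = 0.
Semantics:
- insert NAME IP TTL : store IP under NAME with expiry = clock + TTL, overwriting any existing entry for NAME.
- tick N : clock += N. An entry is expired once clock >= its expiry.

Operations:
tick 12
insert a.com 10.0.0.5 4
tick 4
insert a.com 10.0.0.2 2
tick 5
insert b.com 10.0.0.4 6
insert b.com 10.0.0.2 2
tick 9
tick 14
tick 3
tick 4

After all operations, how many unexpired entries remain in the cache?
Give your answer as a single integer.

Answer: 0

Derivation:
Op 1: tick 12 -> clock=12.
Op 2: insert a.com -> 10.0.0.5 (expiry=12+4=16). clock=12
Op 3: tick 4 -> clock=16. purged={a.com}
Op 4: insert a.com -> 10.0.0.2 (expiry=16+2=18). clock=16
Op 5: tick 5 -> clock=21. purged={a.com}
Op 6: insert b.com -> 10.0.0.4 (expiry=21+6=27). clock=21
Op 7: insert b.com -> 10.0.0.2 (expiry=21+2=23). clock=21
Op 8: tick 9 -> clock=30. purged={b.com}
Op 9: tick 14 -> clock=44.
Op 10: tick 3 -> clock=47.
Op 11: tick 4 -> clock=51.
Final cache (unexpired): {} -> size=0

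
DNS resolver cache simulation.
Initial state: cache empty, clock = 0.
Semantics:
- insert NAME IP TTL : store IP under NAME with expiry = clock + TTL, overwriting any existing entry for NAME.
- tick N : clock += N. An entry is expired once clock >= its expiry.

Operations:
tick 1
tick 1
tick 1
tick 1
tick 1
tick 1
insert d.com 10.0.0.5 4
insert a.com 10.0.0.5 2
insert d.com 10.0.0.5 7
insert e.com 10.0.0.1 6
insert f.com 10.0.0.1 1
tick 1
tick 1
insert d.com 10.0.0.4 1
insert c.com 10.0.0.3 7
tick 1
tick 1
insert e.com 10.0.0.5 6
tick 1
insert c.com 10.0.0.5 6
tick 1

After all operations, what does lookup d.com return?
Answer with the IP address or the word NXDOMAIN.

Answer: NXDOMAIN

Derivation:
Op 1: tick 1 -> clock=1.
Op 2: tick 1 -> clock=2.
Op 3: tick 1 -> clock=3.
Op 4: tick 1 -> clock=4.
Op 5: tick 1 -> clock=5.
Op 6: tick 1 -> clock=6.
Op 7: insert d.com -> 10.0.0.5 (expiry=6+4=10). clock=6
Op 8: insert a.com -> 10.0.0.5 (expiry=6+2=8). clock=6
Op 9: insert d.com -> 10.0.0.5 (expiry=6+7=13). clock=6
Op 10: insert e.com -> 10.0.0.1 (expiry=6+6=12). clock=6
Op 11: insert f.com -> 10.0.0.1 (expiry=6+1=7). clock=6
Op 12: tick 1 -> clock=7. purged={f.com}
Op 13: tick 1 -> clock=8. purged={a.com}
Op 14: insert d.com -> 10.0.0.4 (expiry=8+1=9). clock=8
Op 15: insert c.com -> 10.0.0.3 (expiry=8+7=15). clock=8
Op 16: tick 1 -> clock=9. purged={d.com}
Op 17: tick 1 -> clock=10.
Op 18: insert e.com -> 10.0.0.5 (expiry=10+6=16). clock=10
Op 19: tick 1 -> clock=11.
Op 20: insert c.com -> 10.0.0.5 (expiry=11+6=17). clock=11
Op 21: tick 1 -> clock=12.
lookup d.com: not in cache (expired or never inserted)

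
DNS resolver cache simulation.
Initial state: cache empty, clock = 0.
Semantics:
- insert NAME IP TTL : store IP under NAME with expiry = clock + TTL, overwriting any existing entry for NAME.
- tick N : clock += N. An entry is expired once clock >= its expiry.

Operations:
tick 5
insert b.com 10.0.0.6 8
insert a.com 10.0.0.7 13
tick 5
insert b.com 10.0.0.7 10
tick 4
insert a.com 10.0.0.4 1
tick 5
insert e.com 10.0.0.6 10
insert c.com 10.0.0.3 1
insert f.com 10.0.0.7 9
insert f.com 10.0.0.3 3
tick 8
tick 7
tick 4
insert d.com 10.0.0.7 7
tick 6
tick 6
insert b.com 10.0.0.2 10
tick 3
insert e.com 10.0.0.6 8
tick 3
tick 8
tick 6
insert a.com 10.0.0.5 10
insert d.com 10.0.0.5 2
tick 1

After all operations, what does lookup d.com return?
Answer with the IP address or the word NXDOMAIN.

Op 1: tick 5 -> clock=5.
Op 2: insert b.com -> 10.0.0.6 (expiry=5+8=13). clock=5
Op 3: insert a.com -> 10.0.0.7 (expiry=5+13=18). clock=5
Op 4: tick 5 -> clock=10.
Op 5: insert b.com -> 10.0.0.7 (expiry=10+10=20). clock=10
Op 6: tick 4 -> clock=14.
Op 7: insert a.com -> 10.0.0.4 (expiry=14+1=15). clock=14
Op 8: tick 5 -> clock=19. purged={a.com}
Op 9: insert e.com -> 10.0.0.6 (expiry=19+10=29). clock=19
Op 10: insert c.com -> 10.0.0.3 (expiry=19+1=20). clock=19
Op 11: insert f.com -> 10.0.0.7 (expiry=19+9=28). clock=19
Op 12: insert f.com -> 10.0.0.3 (expiry=19+3=22). clock=19
Op 13: tick 8 -> clock=27. purged={b.com,c.com,f.com}
Op 14: tick 7 -> clock=34. purged={e.com}
Op 15: tick 4 -> clock=38.
Op 16: insert d.com -> 10.0.0.7 (expiry=38+7=45). clock=38
Op 17: tick 6 -> clock=44.
Op 18: tick 6 -> clock=50. purged={d.com}
Op 19: insert b.com -> 10.0.0.2 (expiry=50+10=60). clock=50
Op 20: tick 3 -> clock=53.
Op 21: insert e.com -> 10.0.0.6 (expiry=53+8=61). clock=53
Op 22: tick 3 -> clock=56.
Op 23: tick 8 -> clock=64. purged={b.com,e.com}
Op 24: tick 6 -> clock=70.
Op 25: insert a.com -> 10.0.0.5 (expiry=70+10=80). clock=70
Op 26: insert d.com -> 10.0.0.5 (expiry=70+2=72). clock=70
Op 27: tick 1 -> clock=71.
lookup d.com: present, ip=10.0.0.5 expiry=72 > clock=71

Answer: 10.0.0.5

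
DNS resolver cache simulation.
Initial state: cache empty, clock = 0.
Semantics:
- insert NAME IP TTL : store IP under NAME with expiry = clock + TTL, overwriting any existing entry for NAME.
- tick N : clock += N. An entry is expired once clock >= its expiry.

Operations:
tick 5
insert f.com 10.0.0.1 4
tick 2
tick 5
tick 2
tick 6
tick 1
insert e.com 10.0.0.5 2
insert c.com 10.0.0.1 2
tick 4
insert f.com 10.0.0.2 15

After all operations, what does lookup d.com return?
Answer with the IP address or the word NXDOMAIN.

Op 1: tick 5 -> clock=5.
Op 2: insert f.com -> 10.0.0.1 (expiry=5+4=9). clock=5
Op 3: tick 2 -> clock=7.
Op 4: tick 5 -> clock=12. purged={f.com}
Op 5: tick 2 -> clock=14.
Op 6: tick 6 -> clock=20.
Op 7: tick 1 -> clock=21.
Op 8: insert e.com -> 10.0.0.5 (expiry=21+2=23). clock=21
Op 9: insert c.com -> 10.0.0.1 (expiry=21+2=23). clock=21
Op 10: tick 4 -> clock=25. purged={c.com,e.com}
Op 11: insert f.com -> 10.0.0.2 (expiry=25+15=40). clock=25
lookup d.com: not in cache (expired or never inserted)

Answer: NXDOMAIN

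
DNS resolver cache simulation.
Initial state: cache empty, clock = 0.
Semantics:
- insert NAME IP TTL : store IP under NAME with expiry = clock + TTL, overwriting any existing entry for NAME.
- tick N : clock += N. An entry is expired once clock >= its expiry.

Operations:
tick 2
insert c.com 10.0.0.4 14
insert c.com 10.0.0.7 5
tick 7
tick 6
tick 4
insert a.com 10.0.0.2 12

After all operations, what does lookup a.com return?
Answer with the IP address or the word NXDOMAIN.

Op 1: tick 2 -> clock=2.
Op 2: insert c.com -> 10.0.0.4 (expiry=2+14=16). clock=2
Op 3: insert c.com -> 10.0.0.7 (expiry=2+5=7). clock=2
Op 4: tick 7 -> clock=9. purged={c.com}
Op 5: tick 6 -> clock=15.
Op 6: tick 4 -> clock=19.
Op 7: insert a.com -> 10.0.0.2 (expiry=19+12=31). clock=19
lookup a.com: present, ip=10.0.0.2 expiry=31 > clock=19

Answer: 10.0.0.2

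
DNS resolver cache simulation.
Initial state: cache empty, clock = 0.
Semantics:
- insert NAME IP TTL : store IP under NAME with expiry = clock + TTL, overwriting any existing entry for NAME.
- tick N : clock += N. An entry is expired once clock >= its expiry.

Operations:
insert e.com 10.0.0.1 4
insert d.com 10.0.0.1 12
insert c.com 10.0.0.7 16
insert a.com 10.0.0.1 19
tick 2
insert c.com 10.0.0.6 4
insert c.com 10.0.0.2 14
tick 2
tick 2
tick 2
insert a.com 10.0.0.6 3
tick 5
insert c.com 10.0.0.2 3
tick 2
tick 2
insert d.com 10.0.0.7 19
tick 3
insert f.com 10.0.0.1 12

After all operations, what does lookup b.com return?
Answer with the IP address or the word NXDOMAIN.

Answer: NXDOMAIN

Derivation:
Op 1: insert e.com -> 10.0.0.1 (expiry=0+4=4). clock=0
Op 2: insert d.com -> 10.0.0.1 (expiry=0+12=12). clock=0
Op 3: insert c.com -> 10.0.0.7 (expiry=0+16=16). clock=0
Op 4: insert a.com -> 10.0.0.1 (expiry=0+19=19). clock=0
Op 5: tick 2 -> clock=2.
Op 6: insert c.com -> 10.0.0.6 (expiry=2+4=6). clock=2
Op 7: insert c.com -> 10.0.0.2 (expiry=2+14=16). clock=2
Op 8: tick 2 -> clock=4. purged={e.com}
Op 9: tick 2 -> clock=6.
Op 10: tick 2 -> clock=8.
Op 11: insert a.com -> 10.0.0.6 (expiry=8+3=11). clock=8
Op 12: tick 5 -> clock=13. purged={a.com,d.com}
Op 13: insert c.com -> 10.0.0.2 (expiry=13+3=16). clock=13
Op 14: tick 2 -> clock=15.
Op 15: tick 2 -> clock=17. purged={c.com}
Op 16: insert d.com -> 10.0.0.7 (expiry=17+19=36). clock=17
Op 17: tick 3 -> clock=20.
Op 18: insert f.com -> 10.0.0.1 (expiry=20+12=32). clock=20
lookup b.com: not in cache (expired or never inserted)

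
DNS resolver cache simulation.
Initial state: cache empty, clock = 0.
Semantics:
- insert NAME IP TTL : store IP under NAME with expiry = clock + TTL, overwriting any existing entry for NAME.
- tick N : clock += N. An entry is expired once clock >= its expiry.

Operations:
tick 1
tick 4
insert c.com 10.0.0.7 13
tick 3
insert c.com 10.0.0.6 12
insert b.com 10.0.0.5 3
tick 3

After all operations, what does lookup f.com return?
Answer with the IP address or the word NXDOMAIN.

Op 1: tick 1 -> clock=1.
Op 2: tick 4 -> clock=5.
Op 3: insert c.com -> 10.0.0.7 (expiry=5+13=18). clock=5
Op 4: tick 3 -> clock=8.
Op 5: insert c.com -> 10.0.0.6 (expiry=8+12=20). clock=8
Op 6: insert b.com -> 10.0.0.5 (expiry=8+3=11). clock=8
Op 7: tick 3 -> clock=11. purged={b.com}
lookup f.com: not in cache (expired or never inserted)

Answer: NXDOMAIN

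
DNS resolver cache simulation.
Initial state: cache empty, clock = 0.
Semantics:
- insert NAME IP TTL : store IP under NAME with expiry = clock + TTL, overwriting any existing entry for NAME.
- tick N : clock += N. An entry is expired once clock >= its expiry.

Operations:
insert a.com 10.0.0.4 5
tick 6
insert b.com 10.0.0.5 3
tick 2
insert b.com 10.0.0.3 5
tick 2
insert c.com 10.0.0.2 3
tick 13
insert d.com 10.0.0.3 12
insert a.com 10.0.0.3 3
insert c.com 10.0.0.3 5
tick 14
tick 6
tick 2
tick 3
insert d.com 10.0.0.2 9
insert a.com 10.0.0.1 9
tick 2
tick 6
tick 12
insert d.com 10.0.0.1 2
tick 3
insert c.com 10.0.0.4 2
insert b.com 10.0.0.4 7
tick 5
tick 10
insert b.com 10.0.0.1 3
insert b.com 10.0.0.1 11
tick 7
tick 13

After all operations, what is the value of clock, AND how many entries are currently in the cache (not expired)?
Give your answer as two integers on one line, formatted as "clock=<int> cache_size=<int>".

Answer: clock=106 cache_size=0

Derivation:
Op 1: insert a.com -> 10.0.0.4 (expiry=0+5=5). clock=0
Op 2: tick 6 -> clock=6. purged={a.com}
Op 3: insert b.com -> 10.0.0.5 (expiry=6+3=9). clock=6
Op 4: tick 2 -> clock=8.
Op 5: insert b.com -> 10.0.0.3 (expiry=8+5=13). clock=8
Op 6: tick 2 -> clock=10.
Op 7: insert c.com -> 10.0.0.2 (expiry=10+3=13). clock=10
Op 8: tick 13 -> clock=23. purged={b.com,c.com}
Op 9: insert d.com -> 10.0.0.3 (expiry=23+12=35). clock=23
Op 10: insert a.com -> 10.0.0.3 (expiry=23+3=26). clock=23
Op 11: insert c.com -> 10.0.0.3 (expiry=23+5=28). clock=23
Op 12: tick 14 -> clock=37. purged={a.com,c.com,d.com}
Op 13: tick 6 -> clock=43.
Op 14: tick 2 -> clock=45.
Op 15: tick 3 -> clock=48.
Op 16: insert d.com -> 10.0.0.2 (expiry=48+9=57). clock=48
Op 17: insert a.com -> 10.0.0.1 (expiry=48+9=57). clock=48
Op 18: tick 2 -> clock=50.
Op 19: tick 6 -> clock=56.
Op 20: tick 12 -> clock=68. purged={a.com,d.com}
Op 21: insert d.com -> 10.0.0.1 (expiry=68+2=70). clock=68
Op 22: tick 3 -> clock=71. purged={d.com}
Op 23: insert c.com -> 10.0.0.4 (expiry=71+2=73). clock=71
Op 24: insert b.com -> 10.0.0.4 (expiry=71+7=78). clock=71
Op 25: tick 5 -> clock=76. purged={c.com}
Op 26: tick 10 -> clock=86. purged={b.com}
Op 27: insert b.com -> 10.0.0.1 (expiry=86+3=89). clock=86
Op 28: insert b.com -> 10.0.0.1 (expiry=86+11=97). clock=86
Op 29: tick 7 -> clock=93.
Op 30: tick 13 -> clock=106. purged={b.com}
Final clock = 106
Final cache (unexpired): {} -> size=0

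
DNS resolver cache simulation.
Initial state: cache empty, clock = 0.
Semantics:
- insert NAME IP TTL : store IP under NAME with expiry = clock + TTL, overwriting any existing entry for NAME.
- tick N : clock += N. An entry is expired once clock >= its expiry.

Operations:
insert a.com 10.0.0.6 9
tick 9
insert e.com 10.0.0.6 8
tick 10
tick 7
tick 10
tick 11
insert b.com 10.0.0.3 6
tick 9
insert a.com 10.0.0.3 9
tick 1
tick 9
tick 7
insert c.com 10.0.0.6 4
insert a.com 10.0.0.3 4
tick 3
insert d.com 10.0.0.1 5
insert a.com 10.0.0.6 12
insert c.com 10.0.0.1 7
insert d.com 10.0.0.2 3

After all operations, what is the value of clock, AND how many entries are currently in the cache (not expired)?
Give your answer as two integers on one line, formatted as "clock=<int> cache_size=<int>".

Answer: clock=76 cache_size=3

Derivation:
Op 1: insert a.com -> 10.0.0.6 (expiry=0+9=9). clock=0
Op 2: tick 9 -> clock=9. purged={a.com}
Op 3: insert e.com -> 10.0.0.6 (expiry=9+8=17). clock=9
Op 4: tick 10 -> clock=19. purged={e.com}
Op 5: tick 7 -> clock=26.
Op 6: tick 10 -> clock=36.
Op 7: tick 11 -> clock=47.
Op 8: insert b.com -> 10.0.0.3 (expiry=47+6=53). clock=47
Op 9: tick 9 -> clock=56. purged={b.com}
Op 10: insert a.com -> 10.0.0.3 (expiry=56+9=65). clock=56
Op 11: tick 1 -> clock=57.
Op 12: tick 9 -> clock=66. purged={a.com}
Op 13: tick 7 -> clock=73.
Op 14: insert c.com -> 10.0.0.6 (expiry=73+4=77). clock=73
Op 15: insert a.com -> 10.0.0.3 (expiry=73+4=77). clock=73
Op 16: tick 3 -> clock=76.
Op 17: insert d.com -> 10.0.0.1 (expiry=76+5=81). clock=76
Op 18: insert a.com -> 10.0.0.6 (expiry=76+12=88). clock=76
Op 19: insert c.com -> 10.0.0.1 (expiry=76+7=83). clock=76
Op 20: insert d.com -> 10.0.0.2 (expiry=76+3=79). clock=76
Final clock = 76
Final cache (unexpired): {a.com,c.com,d.com} -> size=3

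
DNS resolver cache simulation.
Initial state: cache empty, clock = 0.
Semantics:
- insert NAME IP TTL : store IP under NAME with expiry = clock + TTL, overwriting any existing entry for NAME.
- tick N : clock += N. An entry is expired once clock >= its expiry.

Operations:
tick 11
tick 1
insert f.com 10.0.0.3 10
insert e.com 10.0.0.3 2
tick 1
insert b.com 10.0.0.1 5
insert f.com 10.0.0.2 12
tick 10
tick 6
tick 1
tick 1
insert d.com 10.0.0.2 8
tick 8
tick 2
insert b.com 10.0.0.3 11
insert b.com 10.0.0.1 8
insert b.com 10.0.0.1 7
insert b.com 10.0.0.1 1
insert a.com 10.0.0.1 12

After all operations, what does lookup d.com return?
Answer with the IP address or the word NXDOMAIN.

Answer: NXDOMAIN

Derivation:
Op 1: tick 11 -> clock=11.
Op 2: tick 1 -> clock=12.
Op 3: insert f.com -> 10.0.0.3 (expiry=12+10=22). clock=12
Op 4: insert e.com -> 10.0.0.3 (expiry=12+2=14). clock=12
Op 5: tick 1 -> clock=13.
Op 6: insert b.com -> 10.0.0.1 (expiry=13+5=18). clock=13
Op 7: insert f.com -> 10.0.0.2 (expiry=13+12=25). clock=13
Op 8: tick 10 -> clock=23. purged={b.com,e.com}
Op 9: tick 6 -> clock=29. purged={f.com}
Op 10: tick 1 -> clock=30.
Op 11: tick 1 -> clock=31.
Op 12: insert d.com -> 10.0.0.2 (expiry=31+8=39). clock=31
Op 13: tick 8 -> clock=39. purged={d.com}
Op 14: tick 2 -> clock=41.
Op 15: insert b.com -> 10.0.0.3 (expiry=41+11=52). clock=41
Op 16: insert b.com -> 10.0.0.1 (expiry=41+8=49). clock=41
Op 17: insert b.com -> 10.0.0.1 (expiry=41+7=48). clock=41
Op 18: insert b.com -> 10.0.0.1 (expiry=41+1=42). clock=41
Op 19: insert a.com -> 10.0.0.1 (expiry=41+12=53). clock=41
lookup d.com: not in cache (expired or never inserted)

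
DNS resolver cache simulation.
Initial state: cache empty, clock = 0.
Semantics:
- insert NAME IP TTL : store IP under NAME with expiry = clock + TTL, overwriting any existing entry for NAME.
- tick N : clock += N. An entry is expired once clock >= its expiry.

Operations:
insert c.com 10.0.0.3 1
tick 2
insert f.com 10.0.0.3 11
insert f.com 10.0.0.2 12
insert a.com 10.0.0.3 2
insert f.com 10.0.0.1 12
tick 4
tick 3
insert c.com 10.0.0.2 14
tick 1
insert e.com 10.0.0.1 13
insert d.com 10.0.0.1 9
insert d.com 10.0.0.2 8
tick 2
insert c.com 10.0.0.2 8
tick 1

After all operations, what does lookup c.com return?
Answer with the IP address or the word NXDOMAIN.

Answer: 10.0.0.2

Derivation:
Op 1: insert c.com -> 10.0.0.3 (expiry=0+1=1). clock=0
Op 2: tick 2 -> clock=2. purged={c.com}
Op 3: insert f.com -> 10.0.0.3 (expiry=2+11=13). clock=2
Op 4: insert f.com -> 10.0.0.2 (expiry=2+12=14). clock=2
Op 5: insert a.com -> 10.0.0.3 (expiry=2+2=4). clock=2
Op 6: insert f.com -> 10.0.0.1 (expiry=2+12=14). clock=2
Op 7: tick 4 -> clock=6. purged={a.com}
Op 8: tick 3 -> clock=9.
Op 9: insert c.com -> 10.0.0.2 (expiry=9+14=23). clock=9
Op 10: tick 1 -> clock=10.
Op 11: insert e.com -> 10.0.0.1 (expiry=10+13=23). clock=10
Op 12: insert d.com -> 10.0.0.1 (expiry=10+9=19). clock=10
Op 13: insert d.com -> 10.0.0.2 (expiry=10+8=18). clock=10
Op 14: tick 2 -> clock=12.
Op 15: insert c.com -> 10.0.0.2 (expiry=12+8=20). clock=12
Op 16: tick 1 -> clock=13.
lookup c.com: present, ip=10.0.0.2 expiry=20 > clock=13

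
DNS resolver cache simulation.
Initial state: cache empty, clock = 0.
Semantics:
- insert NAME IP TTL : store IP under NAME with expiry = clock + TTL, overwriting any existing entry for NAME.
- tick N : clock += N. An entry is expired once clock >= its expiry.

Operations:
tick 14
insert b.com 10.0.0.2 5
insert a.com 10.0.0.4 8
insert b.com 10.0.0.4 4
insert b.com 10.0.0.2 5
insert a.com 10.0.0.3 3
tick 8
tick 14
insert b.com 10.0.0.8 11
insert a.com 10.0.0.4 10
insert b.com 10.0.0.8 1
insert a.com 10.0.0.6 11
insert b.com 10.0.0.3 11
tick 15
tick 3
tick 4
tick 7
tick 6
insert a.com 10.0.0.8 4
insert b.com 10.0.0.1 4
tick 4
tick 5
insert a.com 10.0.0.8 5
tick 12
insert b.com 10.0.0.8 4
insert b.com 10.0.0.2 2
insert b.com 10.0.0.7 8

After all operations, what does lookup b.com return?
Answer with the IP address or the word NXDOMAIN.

Op 1: tick 14 -> clock=14.
Op 2: insert b.com -> 10.0.0.2 (expiry=14+5=19). clock=14
Op 3: insert a.com -> 10.0.0.4 (expiry=14+8=22). clock=14
Op 4: insert b.com -> 10.0.0.4 (expiry=14+4=18). clock=14
Op 5: insert b.com -> 10.0.0.2 (expiry=14+5=19). clock=14
Op 6: insert a.com -> 10.0.0.3 (expiry=14+3=17). clock=14
Op 7: tick 8 -> clock=22. purged={a.com,b.com}
Op 8: tick 14 -> clock=36.
Op 9: insert b.com -> 10.0.0.8 (expiry=36+11=47). clock=36
Op 10: insert a.com -> 10.0.0.4 (expiry=36+10=46). clock=36
Op 11: insert b.com -> 10.0.0.8 (expiry=36+1=37). clock=36
Op 12: insert a.com -> 10.0.0.6 (expiry=36+11=47). clock=36
Op 13: insert b.com -> 10.0.0.3 (expiry=36+11=47). clock=36
Op 14: tick 15 -> clock=51. purged={a.com,b.com}
Op 15: tick 3 -> clock=54.
Op 16: tick 4 -> clock=58.
Op 17: tick 7 -> clock=65.
Op 18: tick 6 -> clock=71.
Op 19: insert a.com -> 10.0.0.8 (expiry=71+4=75). clock=71
Op 20: insert b.com -> 10.0.0.1 (expiry=71+4=75). clock=71
Op 21: tick 4 -> clock=75. purged={a.com,b.com}
Op 22: tick 5 -> clock=80.
Op 23: insert a.com -> 10.0.0.8 (expiry=80+5=85). clock=80
Op 24: tick 12 -> clock=92. purged={a.com}
Op 25: insert b.com -> 10.0.0.8 (expiry=92+4=96). clock=92
Op 26: insert b.com -> 10.0.0.2 (expiry=92+2=94). clock=92
Op 27: insert b.com -> 10.0.0.7 (expiry=92+8=100). clock=92
lookup b.com: present, ip=10.0.0.7 expiry=100 > clock=92

Answer: 10.0.0.7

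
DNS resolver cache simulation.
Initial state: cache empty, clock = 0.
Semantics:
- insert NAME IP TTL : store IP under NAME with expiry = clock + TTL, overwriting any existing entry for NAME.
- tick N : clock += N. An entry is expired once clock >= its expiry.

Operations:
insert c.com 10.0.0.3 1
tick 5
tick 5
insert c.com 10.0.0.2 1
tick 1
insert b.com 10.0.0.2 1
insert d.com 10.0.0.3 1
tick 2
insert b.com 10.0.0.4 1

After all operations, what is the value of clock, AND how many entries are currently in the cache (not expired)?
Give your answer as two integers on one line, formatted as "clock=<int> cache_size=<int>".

Op 1: insert c.com -> 10.0.0.3 (expiry=0+1=1). clock=0
Op 2: tick 5 -> clock=5. purged={c.com}
Op 3: tick 5 -> clock=10.
Op 4: insert c.com -> 10.0.0.2 (expiry=10+1=11). clock=10
Op 5: tick 1 -> clock=11. purged={c.com}
Op 6: insert b.com -> 10.0.0.2 (expiry=11+1=12). clock=11
Op 7: insert d.com -> 10.0.0.3 (expiry=11+1=12). clock=11
Op 8: tick 2 -> clock=13. purged={b.com,d.com}
Op 9: insert b.com -> 10.0.0.4 (expiry=13+1=14). clock=13
Final clock = 13
Final cache (unexpired): {b.com} -> size=1

Answer: clock=13 cache_size=1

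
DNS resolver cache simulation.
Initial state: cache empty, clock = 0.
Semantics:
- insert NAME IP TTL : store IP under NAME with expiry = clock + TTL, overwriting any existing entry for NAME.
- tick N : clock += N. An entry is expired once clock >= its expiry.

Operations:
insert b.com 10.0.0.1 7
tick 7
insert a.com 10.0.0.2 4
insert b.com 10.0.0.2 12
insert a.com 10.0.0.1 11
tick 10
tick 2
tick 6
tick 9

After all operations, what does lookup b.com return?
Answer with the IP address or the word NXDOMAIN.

Op 1: insert b.com -> 10.0.0.1 (expiry=0+7=7). clock=0
Op 2: tick 7 -> clock=7. purged={b.com}
Op 3: insert a.com -> 10.0.0.2 (expiry=7+4=11). clock=7
Op 4: insert b.com -> 10.0.0.2 (expiry=7+12=19). clock=7
Op 5: insert a.com -> 10.0.0.1 (expiry=7+11=18). clock=7
Op 6: tick 10 -> clock=17.
Op 7: tick 2 -> clock=19. purged={a.com,b.com}
Op 8: tick 6 -> clock=25.
Op 9: tick 9 -> clock=34.
lookup b.com: not in cache (expired or never inserted)

Answer: NXDOMAIN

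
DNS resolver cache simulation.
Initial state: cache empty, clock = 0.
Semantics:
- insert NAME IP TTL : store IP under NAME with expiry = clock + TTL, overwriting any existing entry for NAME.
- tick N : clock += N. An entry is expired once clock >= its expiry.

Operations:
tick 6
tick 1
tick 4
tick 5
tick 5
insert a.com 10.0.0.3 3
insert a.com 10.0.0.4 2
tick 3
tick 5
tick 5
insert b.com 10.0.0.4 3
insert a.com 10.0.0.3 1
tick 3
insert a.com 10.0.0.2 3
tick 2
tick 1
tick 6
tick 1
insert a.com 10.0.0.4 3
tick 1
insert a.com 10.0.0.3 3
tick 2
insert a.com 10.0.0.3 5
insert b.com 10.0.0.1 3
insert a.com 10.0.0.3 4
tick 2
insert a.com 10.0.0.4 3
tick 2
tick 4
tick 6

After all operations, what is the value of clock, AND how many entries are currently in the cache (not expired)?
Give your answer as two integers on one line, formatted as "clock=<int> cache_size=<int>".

Op 1: tick 6 -> clock=6.
Op 2: tick 1 -> clock=7.
Op 3: tick 4 -> clock=11.
Op 4: tick 5 -> clock=16.
Op 5: tick 5 -> clock=21.
Op 6: insert a.com -> 10.0.0.3 (expiry=21+3=24). clock=21
Op 7: insert a.com -> 10.0.0.4 (expiry=21+2=23). clock=21
Op 8: tick 3 -> clock=24. purged={a.com}
Op 9: tick 5 -> clock=29.
Op 10: tick 5 -> clock=34.
Op 11: insert b.com -> 10.0.0.4 (expiry=34+3=37). clock=34
Op 12: insert a.com -> 10.0.0.3 (expiry=34+1=35). clock=34
Op 13: tick 3 -> clock=37. purged={a.com,b.com}
Op 14: insert a.com -> 10.0.0.2 (expiry=37+3=40). clock=37
Op 15: tick 2 -> clock=39.
Op 16: tick 1 -> clock=40. purged={a.com}
Op 17: tick 6 -> clock=46.
Op 18: tick 1 -> clock=47.
Op 19: insert a.com -> 10.0.0.4 (expiry=47+3=50). clock=47
Op 20: tick 1 -> clock=48.
Op 21: insert a.com -> 10.0.0.3 (expiry=48+3=51). clock=48
Op 22: tick 2 -> clock=50.
Op 23: insert a.com -> 10.0.0.3 (expiry=50+5=55). clock=50
Op 24: insert b.com -> 10.0.0.1 (expiry=50+3=53). clock=50
Op 25: insert a.com -> 10.0.0.3 (expiry=50+4=54). clock=50
Op 26: tick 2 -> clock=52.
Op 27: insert a.com -> 10.0.0.4 (expiry=52+3=55). clock=52
Op 28: tick 2 -> clock=54. purged={b.com}
Op 29: tick 4 -> clock=58. purged={a.com}
Op 30: tick 6 -> clock=64.
Final clock = 64
Final cache (unexpired): {} -> size=0

Answer: clock=64 cache_size=0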